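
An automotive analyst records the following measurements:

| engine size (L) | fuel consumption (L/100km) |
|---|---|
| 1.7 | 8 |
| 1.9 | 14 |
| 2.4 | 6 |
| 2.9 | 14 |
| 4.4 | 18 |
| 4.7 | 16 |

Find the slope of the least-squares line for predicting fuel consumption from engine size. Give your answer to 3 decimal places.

2.660

n = 6, Σx = 18, Σy = 76, Σxy = 249.6, Σx² = 62.12
Sxx = Σx² − (Σx)²/n = 62.12 − 54 = 8.12
Sxy = Σxy − (Σx)(Σy)/n = 249.6 − 228 = 21.6
b = Sxy/Sxx = 21.6/8.12 = 2.660099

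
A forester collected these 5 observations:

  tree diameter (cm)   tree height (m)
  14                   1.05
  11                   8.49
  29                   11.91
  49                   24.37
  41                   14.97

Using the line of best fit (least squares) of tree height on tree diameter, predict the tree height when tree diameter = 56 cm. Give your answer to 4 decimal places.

n = 5, Σx = 144, Σy = 60.79, Σxy = 2261.38, Σx² = 5240
Sxx = Σx² − (Σx)²/n = 5240 − 4147.2 = 1092.8
Sxy = Σxy − (Σx)(Σy)/n = 2261.38 − 1750.752 = 510.628
b = Sxy/Sxx = 510.628/1092.8 = 0.467266
a = ȳ − b·x̄ = 12.158 − 0.467266·28.8 = -1.299253
ŷ(56) = a + b·56 = -1.299253 + 0.467266·56 = 24.867628

24.8676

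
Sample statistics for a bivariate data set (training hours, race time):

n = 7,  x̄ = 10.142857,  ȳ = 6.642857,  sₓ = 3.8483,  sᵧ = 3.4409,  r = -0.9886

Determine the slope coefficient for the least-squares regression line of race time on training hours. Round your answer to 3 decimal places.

-0.884

b = r · sᵧ/sₓ = -0.9886 · 3.4409/3.8483 = -0.883942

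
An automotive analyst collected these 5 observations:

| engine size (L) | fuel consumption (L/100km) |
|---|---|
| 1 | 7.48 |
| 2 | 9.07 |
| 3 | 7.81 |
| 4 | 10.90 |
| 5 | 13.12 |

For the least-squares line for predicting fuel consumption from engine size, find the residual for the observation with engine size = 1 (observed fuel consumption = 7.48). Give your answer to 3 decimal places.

n = 5, Σx = 15, Σy = 48.38, Σxy = 158.25, Σx² = 55
Sxx = Σx² − (Σx)²/n = 55 − 45 = 10
Sxy = Σxy − (Σx)(Σy)/n = 158.25 − 145.14 = 13.11
b = Sxy/Sxx = 13.11/10 = 1.311
a = ȳ − b·x̄ = 9.676 − 1.311·3 = 5.743
ŷ(1) = 5.743 + 1.311·1 = 7.054
residual = y − ŷ = 7.48 − 7.054 = 0.426

0.426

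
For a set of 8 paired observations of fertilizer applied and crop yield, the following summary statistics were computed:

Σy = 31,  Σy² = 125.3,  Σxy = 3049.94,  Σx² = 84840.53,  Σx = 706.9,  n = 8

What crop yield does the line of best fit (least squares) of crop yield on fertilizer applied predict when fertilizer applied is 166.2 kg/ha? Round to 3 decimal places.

Sxx = Σx² − (Σx)²/n = 84840.53 − 62463.45125 = 22377.07875
Sxy = Σxy − (Σx)(Σy)/n = 3049.94 − 2739.2375 = 310.7025
b = Sxy/Sxx = 310.7025/22377.07875 = 0.013885
a = ȳ − b·x̄ = 3.875 − 0.013885·88.3625 = 2.648099
ŷ(166.2) = a + b·166.2 = 2.648099 + 0.013885·166.2 = 4.955762

4.956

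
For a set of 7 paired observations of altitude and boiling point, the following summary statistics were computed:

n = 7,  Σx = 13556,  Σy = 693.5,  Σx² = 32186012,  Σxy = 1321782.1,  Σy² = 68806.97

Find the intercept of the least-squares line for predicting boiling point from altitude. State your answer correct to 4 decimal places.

106.0001

Sxx = Σx² − (Σx)²/n = 32186012 − 26252162.285714 = 5933849.714286
Sxy = Σxy − (Σx)(Σy)/n = 1321782.1 − 1343012.285714 = -21230.185714
b = Sxy/Sxx = -21230.185714/5933849.714286 = -0.003578
a = ȳ − b·x̄ = 99.071429 − (-0.003578)·1936.571429 = 106.000113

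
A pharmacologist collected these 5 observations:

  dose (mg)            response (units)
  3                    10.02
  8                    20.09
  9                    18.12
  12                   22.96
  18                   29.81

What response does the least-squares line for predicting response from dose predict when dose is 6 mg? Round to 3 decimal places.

15.087

n = 5, Σx = 50, Σy = 101, Σxy = 1165.96, Σx² = 622
Sxx = Σx² − (Σx)²/n = 622 − 500 = 122
Sxy = Σxy − (Σx)(Σy)/n = 1165.96 − 1010 = 155.96
b = Sxy/Sxx = 155.96/122 = 1.278361
a = ȳ − b·x̄ = 20.2 − 1.278361·10 = 7.416393
ŷ(6) = a + b·6 = 7.416393 + 1.278361·6 = 15.086557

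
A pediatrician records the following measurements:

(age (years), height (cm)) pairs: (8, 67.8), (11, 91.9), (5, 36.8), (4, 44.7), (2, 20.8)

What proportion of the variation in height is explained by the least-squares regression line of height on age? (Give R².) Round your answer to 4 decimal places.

0.9602

n = 5, Σx = 30, Σy = 262, Σxy = 1957.7, Σx² = 230, Σy² = 16827.42
Sxx = Σx² − (Σx)²/n = 230 − 180 = 50
Sxy = Σxy − (Σx)(Σy)/n = 1957.7 − 1572 = 385.7
Syy = Σy² − (Σy)²/n = 16827.42 − 13728.8 = 3098.62
R² = Sxy²/(Sxx·Syy) = (385.7)²/(50·3098.62) = 0.960198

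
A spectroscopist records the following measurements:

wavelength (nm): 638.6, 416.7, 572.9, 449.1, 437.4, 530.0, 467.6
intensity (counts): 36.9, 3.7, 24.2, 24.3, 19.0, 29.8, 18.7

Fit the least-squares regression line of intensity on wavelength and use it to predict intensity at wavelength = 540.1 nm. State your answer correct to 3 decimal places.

26.366

n = 7, Σx = 3512.3, Σy = 156.6, Σxy = 82732.16, Σx² = 1802222.59
Sxx = Σx² − (Σx)²/n = 1802222.59 − 1762321.612857 = 39900.977143
Sxy = Σxy − (Σx)(Σy)/n = 82732.16 − 78575.168571 = 4156.991429
b = Sxy/Sxx = 4156.991429/39900.977143 = 0.104183
a = ȳ − b·x̄ = 22.371429 − 0.104183·501.757143 = -29.902984
ŷ(540.1) = a + b·540.1 = -29.902984 + 0.104183·540.1 = 26.366091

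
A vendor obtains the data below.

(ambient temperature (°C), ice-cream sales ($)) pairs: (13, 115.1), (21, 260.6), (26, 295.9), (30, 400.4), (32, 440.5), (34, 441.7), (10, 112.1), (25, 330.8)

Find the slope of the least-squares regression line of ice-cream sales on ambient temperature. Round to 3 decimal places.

14.972

n = 8, Σx = 191, Σy = 2397.1, Σxy = 65179.1, Σx² = 5091
Sxx = Σx² − (Σx)²/n = 5091 − 4560.125 = 530.875
Sxy = Σxy − (Σx)(Σy)/n = 65179.1 − 57230.7625 = 7948.3375
b = Sxy/Sxx = 7948.3375/530.875 = 14.972145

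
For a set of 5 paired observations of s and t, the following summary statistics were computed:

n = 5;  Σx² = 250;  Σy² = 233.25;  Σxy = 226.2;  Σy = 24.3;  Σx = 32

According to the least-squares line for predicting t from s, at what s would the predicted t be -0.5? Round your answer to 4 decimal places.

Sxx = Σx² − (Σx)²/n = 250 − 204.8 = 45.2
Sxy = Σxy − (Σx)(Σy)/n = 226.2 − 155.52 = 70.68
b = Sxy/Sxx = 70.68/45.2 = 1.563717
a = ȳ − b·x̄ = 4.86 − 1.563717·6.4 = -5.147788
Set a + b·x = -0.5: x = (-0.5 − (-5.147788)) / 1.563717 = 2.972269

2.9723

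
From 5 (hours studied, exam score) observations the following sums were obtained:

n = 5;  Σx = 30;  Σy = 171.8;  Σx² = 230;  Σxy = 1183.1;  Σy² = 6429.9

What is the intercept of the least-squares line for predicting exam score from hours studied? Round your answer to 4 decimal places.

16.0840

Sxx = Σx² − (Σx)²/n = 230 − 180 = 50
Sxy = Σxy − (Σx)(Σy)/n = 1183.1 − 1030.8 = 152.3
b = Sxy/Sxx = 152.3/50 = 3.046
a = ȳ − b·x̄ = 34.36 − 3.046·6 = 16.084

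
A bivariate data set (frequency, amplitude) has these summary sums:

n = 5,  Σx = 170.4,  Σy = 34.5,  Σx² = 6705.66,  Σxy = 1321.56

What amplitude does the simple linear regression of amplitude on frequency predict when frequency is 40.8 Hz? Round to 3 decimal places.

Sxx = Σx² − (Σx)²/n = 6705.66 − 5807.232 = 898.428
Sxy = Σxy − (Σx)(Σy)/n = 1321.56 − 1175.76 = 145.8
b = Sxy/Sxx = 145.8/898.428 = 0.162283
a = ȳ − b·x̄ = 6.9 − 0.162283·34.08 = 1.369380
ŷ(40.8) = a + b·40.8 = 1.369380 + 0.162283·40.8 = 7.990545

7.991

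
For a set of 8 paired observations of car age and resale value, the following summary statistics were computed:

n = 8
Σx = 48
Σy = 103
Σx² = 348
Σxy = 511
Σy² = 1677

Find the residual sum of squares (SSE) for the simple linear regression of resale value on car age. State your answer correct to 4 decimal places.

160.0583

Sxx = Σx² − (Σx)²/n = 348 − 288 = 60
Sxy = Σxy − (Σx)(Σy)/n = 511 − 618 = -107
Syy = Σy² − (Σy)²/n = 1677 − 1326.125 = 350.875
b = Sxy/Sxx = -107/60 = -1.783333
SSE = Syy − b·Sxy = 350.875 − (-1.783333)·(-107) = 160.058333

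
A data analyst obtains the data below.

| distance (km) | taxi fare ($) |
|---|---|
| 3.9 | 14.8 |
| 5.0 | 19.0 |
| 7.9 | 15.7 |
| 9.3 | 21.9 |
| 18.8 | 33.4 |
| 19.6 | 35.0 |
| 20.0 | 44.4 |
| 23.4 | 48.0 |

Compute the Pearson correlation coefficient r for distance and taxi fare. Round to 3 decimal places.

0.957

n = 8, Σx = 107.9, Σy = 232.2, Σxy = 3805.54, Σx² = 1874.27, Σy² = 7922.06
Sxx = Σx² − (Σx)²/n = 1874.27 − 1455.30125 = 418.96875
Sxy = Σxy − (Σx)(Σy)/n = 3805.54 − 3131.7975 = 673.7425
Syy = Σy² − (Σy)²/n = 7922.06 − 6739.605 = 1182.455
r = Sxy/√(Sxx·Syy) = 673.7425/√(495411.693281) = 673.7425/703.854881 = 0.957218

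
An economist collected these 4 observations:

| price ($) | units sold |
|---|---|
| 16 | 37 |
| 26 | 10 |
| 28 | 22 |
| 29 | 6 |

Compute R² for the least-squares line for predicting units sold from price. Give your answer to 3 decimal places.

n = 4, Σx = 99, Σy = 75, Σxy = 1642, Σx² = 2557, Σy² = 1989
Sxx = Σx² − (Σx)²/n = 2557 − 2450.25 = 106.75
Sxy = Σxy − (Σx)(Σy)/n = 1642 − 1856.25 = -214.25
Syy = Σy² − (Σy)²/n = 1989 − 1406.25 = 582.75
R² = Sxy²/(Sxx·Syy) = (-214.25)²/(106.75·582.75) = 0.737890

0.738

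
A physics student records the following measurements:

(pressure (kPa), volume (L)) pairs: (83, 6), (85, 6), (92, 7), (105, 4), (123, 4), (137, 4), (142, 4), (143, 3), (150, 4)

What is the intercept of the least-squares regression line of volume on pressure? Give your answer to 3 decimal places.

9.518

n = 9, Σx = 1060, Σy = 42, Σxy = 4709, Σx² = 130614
Sxx = Σx² − (Σx)²/n = 130614 − 124844.444444 = 5769.555556
Sxy = Σxy − (Σx)(Σy)/n = 4709 − 4946.666667 = -237.666667
b = Sxy/Sxx = -237.666667/5769.555556 = -0.041193
a = ȳ − b·x̄ = 4.666667 − (-0.041193)·117.777778 = 9.518315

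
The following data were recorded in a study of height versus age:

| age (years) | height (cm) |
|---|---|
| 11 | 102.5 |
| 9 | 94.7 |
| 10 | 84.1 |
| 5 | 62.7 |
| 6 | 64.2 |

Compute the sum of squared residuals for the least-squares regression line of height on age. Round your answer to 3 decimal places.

167.412

n = 5, Σx = 41, Σy = 408.2, Σxy = 3519.5, Σx² = 363, Σy² = 34600.08
Sxx = Σx² − (Σx)²/n = 363 − 336.2 = 26.8
Sxy = Σxy − (Σx)(Σy)/n = 3519.5 − 3347.24 = 172.26
Syy = Σy² − (Σy)²/n = 34600.08 − 33325.448 = 1274.632
b = Sxy/Sxx = 172.26/26.8 = 6.427612
SSE = Syy − b·Sxy = 1274.632 − 6.427612·172.26 = 167.411567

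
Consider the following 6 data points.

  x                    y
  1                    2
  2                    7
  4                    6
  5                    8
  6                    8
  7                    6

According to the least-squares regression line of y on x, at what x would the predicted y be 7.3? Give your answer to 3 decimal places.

n = 6, Σx = 25, Σy = 37, Σxy = 170, Σx² = 131
Sxx = Σx² − (Σx)²/n = 131 − 104.166667 = 26.833333
Sxy = Σxy − (Σx)(Σy)/n = 170 − 154.166667 = 15.833333
b = Sxy/Sxx = 15.833333/26.833333 = 0.590062
a = ȳ − b·x̄ = 6.166667 − 0.590062·4.166667 = 3.708075
Set a + b·x = 7.3: x = (7.3 − 3.708075) / 0.590062 = 6.087368

6.087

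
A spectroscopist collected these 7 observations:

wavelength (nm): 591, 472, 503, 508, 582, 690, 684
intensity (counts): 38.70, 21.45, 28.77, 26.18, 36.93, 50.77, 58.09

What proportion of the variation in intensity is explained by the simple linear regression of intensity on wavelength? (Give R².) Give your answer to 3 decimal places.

n = 7, Σx = 4030, Σy = 260.89, Σxy = 157024.97, Σx² = 2365818, Σy² = 10786.7637
Sxx = Σx² − (Σx)²/n = 2365818 − 2320128.571429 = 45689.428571
Sxy = Σxy − (Σx)(Σy)/n = 157024.97 − 150198.1 = 6826.87
Syy = Σy² − (Σy)²/n = 10786.7637 − 9723.3703 = 1063.3934
R² = Sxy²/(Sxx·Syy) = (6826.87)²/(45689.428571·1063.3934) = 0.959254

0.959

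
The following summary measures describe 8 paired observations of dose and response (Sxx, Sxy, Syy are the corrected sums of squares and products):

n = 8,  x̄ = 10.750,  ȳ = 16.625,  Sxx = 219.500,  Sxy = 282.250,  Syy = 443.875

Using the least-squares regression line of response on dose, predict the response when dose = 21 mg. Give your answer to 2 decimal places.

29.81

b = Sxy/Sxx = 282.25/219.5 = 1.285877
a = ȳ − b·x̄ = 16.625 − 1.285877·10.75 = 2.801822
ŷ(21) = a + b·21 = 2.801822 + 1.285877·21 = 29.805239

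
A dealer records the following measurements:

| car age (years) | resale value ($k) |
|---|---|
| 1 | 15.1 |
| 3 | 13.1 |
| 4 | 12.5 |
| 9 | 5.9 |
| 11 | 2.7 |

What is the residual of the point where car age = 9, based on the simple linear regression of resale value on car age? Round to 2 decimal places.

n = 5, Σx = 28, Σy = 49.3, Σxy = 187.2, Σx² = 228
Sxx = Σx² − (Σx)²/n = 228 − 156.8 = 71.2
Sxy = Σxy − (Σx)(Σy)/n = 187.2 − 276.08 = -88.88
b = Sxy/Sxx = -88.88/71.2 = -1.248315
a = ȳ − b·x̄ = 9.86 − (-1.248315)·5.6 = 16.850562
ŷ(9) = 16.850562 + (-1.248315)·9 = 5.615730
residual = y − ŷ = 5.9 − 5.615730 = 0.284270

0.28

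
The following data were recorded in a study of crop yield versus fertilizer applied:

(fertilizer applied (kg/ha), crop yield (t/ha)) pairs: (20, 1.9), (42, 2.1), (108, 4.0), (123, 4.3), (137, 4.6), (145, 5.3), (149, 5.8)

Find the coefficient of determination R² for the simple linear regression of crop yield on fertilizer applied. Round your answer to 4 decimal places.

n = 7, Σx = 724, Σy = 28, Σxy = 3350, Σx² = 90952, Σy² = 125.4
Sxx = Σx² − (Σx)²/n = 90952 − 74882.285714 = 16069.714286
Sxy = Σxy − (Σx)(Σy)/n = 3350 − 2896 = 454
Syy = Σy² − (Σy)²/n = 125.4 − 112 = 13.4
R² = Sxy²/(Sxx·Syy) = (454)²/(16069.714286·13.4) = 0.957191

0.9572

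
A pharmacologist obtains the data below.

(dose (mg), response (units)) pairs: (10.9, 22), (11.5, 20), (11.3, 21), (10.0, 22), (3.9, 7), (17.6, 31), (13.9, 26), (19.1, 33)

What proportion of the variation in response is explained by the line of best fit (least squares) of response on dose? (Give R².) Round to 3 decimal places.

0.957

n = 8, Σx = 98.2, Σy = 182, Σxy = 2491.7, Σx² = 1361.74, Σy² = 4584
Sxx = Σx² − (Σx)²/n = 1361.74 − 1205.405 = 156.335
Sxy = Σxy − (Σx)(Σy)/n = 2491.7 − 2234.05 = 257.65
Syy = Σy² − (Σy)²/n = 4584 − 4140.5 = 443.5
R² = Sxy²/(Sxx·Syy) = (257.65)²/(156.335·443.5) = 0.957438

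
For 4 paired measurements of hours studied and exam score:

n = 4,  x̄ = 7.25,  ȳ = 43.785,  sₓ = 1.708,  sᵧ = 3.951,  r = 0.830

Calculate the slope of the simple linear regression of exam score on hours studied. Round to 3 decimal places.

1.920

b = r · sᵧ/sₓ = 0.83 · 3.951/1.708 = 1.919982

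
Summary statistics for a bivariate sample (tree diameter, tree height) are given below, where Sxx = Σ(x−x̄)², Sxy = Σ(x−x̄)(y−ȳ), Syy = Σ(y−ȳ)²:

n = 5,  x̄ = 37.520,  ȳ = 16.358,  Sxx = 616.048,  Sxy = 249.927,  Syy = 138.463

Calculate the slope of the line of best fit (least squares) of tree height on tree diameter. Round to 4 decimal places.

b = Sxy/Sxx = 249.927/616.048 = 0.405694

0.4057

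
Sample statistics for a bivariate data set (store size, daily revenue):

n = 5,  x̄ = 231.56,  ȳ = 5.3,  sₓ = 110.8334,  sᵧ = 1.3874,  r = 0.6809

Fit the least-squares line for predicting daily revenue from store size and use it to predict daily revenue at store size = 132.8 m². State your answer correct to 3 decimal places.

4.458

b = r · sᵧ/sₓ = 0.6809 · 1.3874/110.8334 = 0.008523
a = ȳ − b·x̄ = 5.3 − 0.008523·231.56 = 3.326315
ŷ(132.8) = a + b·132.8 = 3.326315 + 0.008523·132.8 = 4.458226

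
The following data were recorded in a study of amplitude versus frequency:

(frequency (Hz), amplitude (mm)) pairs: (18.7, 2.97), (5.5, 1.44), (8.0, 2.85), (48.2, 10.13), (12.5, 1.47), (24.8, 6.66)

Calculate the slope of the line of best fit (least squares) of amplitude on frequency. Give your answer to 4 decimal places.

n = 6, Σx = 117.7, Σy = 25.52, Σxy = 758.068, Σx² = 3538.47
Sxx = Σx² − (Σx)²/n = 3538.47 − 2308.881667 = 1229.588333
Sxy = Σxy − (Σx)(Σy)/n = 758.068 − 500.617333 = 257.450667
b = Sxy/Sxx = 257.450667/1229.588333 = 0.209380

0.2094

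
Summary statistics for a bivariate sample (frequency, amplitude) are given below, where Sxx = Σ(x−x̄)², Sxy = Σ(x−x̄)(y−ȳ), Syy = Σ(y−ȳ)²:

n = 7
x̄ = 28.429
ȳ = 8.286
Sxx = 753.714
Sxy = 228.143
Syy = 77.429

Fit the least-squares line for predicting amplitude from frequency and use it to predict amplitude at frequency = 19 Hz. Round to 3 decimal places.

5.432

b = Sxy/Sxx = 228.143/753.714 = 0.302692
a = ȳ − b·x̄ = 8.286 − 0.302692·28.429 = -0.319223
ŷ(19) = a + b·19 = -0.319223 + 0.302692·19 = 5.431920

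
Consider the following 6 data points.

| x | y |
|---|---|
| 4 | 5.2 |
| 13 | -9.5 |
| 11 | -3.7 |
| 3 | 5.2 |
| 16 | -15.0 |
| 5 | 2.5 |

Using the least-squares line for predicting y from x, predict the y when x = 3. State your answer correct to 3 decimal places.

6.133

n = 6, Σx = 52, Σy = -15.3, Σxy = -355.3, Σx² = 596
Sxx = Σx² − (Σx)²/n = 596 − 450.666667 = 145.333333
Sxy = Σxy − (Σx)(Σy)/n = -355.3 − (-132.6) = -222.7
b = Sxy/Sxx = -222.7/145.333333 = -1.532339
a = ȳ − b·x̄ = -2.55 − (-1.532339)·8.666667 = 10.730275
ŷ(3) = a + b·3 = 10.730275 + (-1.532339)·3 = 6.133257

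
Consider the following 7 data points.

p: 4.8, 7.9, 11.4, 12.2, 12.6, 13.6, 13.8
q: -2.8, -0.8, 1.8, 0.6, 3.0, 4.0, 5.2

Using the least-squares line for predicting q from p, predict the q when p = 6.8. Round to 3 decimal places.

n = 7, Σx = 76.3, Σy = 11, Σxy = 172.04, Σx² = 898.41
Sxx = Σx² − (Σx)²/n = 898.41 − 831.67 = 66.74
Sxy = Σxy − (Σx)(Σy)/n = 172.04 − 119.9 = 52.14
b = Sxy/Sxx = 52.14/66.74 = 0.781241
a = ȳ − b·x̄ = 1.571429 − 0.781241·10.9 = -6.944094
ŷ(6.8) = a + b·6.8 = -6.944094 + 0.781241·6.8 = -1.631658

-1.632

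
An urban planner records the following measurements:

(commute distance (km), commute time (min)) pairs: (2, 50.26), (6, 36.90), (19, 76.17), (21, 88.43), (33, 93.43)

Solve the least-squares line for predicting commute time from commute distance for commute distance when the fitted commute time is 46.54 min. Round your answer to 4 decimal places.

n = 5, Σx = 81, Σy = 345.19, Σxy = 6709.37, Σx² = 1931
Sxx = Σx² − (Σx)²/n = 1931 − 1312.2 = 618.8
Sxy = Σxy − (Σx)(Σy)/n = 6709.37 − 5592.078 = 1117.292
b = Sxy/Sxx = 1117.292/618.8 = 1.805579
a = ȳ − b·x̄ = 69.038 − 1.805579·16.2 = 39.787628
Set a + b·x = 46.54: x = (46.54 − 39.787628) / 1.805579 = 3.739728

3.7397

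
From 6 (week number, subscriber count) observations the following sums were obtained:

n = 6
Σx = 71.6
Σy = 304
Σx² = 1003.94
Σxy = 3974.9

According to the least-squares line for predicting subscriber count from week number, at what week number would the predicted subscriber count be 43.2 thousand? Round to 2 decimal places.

8.72

Sxx = Σx² − (Σx)²/n = 1003.94 − 854.426667 = 149.513333
Sxy = Σxy − (Σx)(Σy)/n = 3974.9 − 3627.733333 = 347.166667
b = Sxy/Sxx = 347.166667/149.513333 = 2.321978
a = ȳ − b·x̄ = 50.666667 − 2.321978·11.933333 = 22.957730
Set a + b·x = 43.2: x = (43.2 − 22.957730) / 2.321978 = 8.717684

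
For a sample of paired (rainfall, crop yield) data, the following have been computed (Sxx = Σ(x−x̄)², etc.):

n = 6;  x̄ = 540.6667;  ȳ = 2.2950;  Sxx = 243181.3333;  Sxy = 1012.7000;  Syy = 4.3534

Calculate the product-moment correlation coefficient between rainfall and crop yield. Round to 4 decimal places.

0.9842

r = Sxy/√(Sxx·Syy) = 1012.7/√(1058665.616388) = 1012.7/1028.914776 = 0.984241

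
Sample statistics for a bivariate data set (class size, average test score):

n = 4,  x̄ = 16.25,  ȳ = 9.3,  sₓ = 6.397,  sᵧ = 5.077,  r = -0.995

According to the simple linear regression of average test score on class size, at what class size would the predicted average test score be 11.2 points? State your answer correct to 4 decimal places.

13.8440

b = r · sᵧ/sₓ = -0.995 · 5.077/6.397 = -0.789685
a = ȳ − b·x̄ = 9.3 − (-0.789685)·16.25 = 22.132381
Set a + b·x = 11.2: x = (11.2 − 22.132381) / (-0.789685) = 13.843977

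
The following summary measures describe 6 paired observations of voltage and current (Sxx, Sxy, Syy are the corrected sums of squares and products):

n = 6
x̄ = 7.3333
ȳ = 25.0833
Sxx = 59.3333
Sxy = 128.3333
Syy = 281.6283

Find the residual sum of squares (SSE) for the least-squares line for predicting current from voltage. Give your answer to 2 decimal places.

4.05

b = Sxy/Sxx = 128.3333/59.3333 = 2.162922
SSE = Syy − b·Sxy = 281.6283 − 2.162922·128.3333 = 4.053382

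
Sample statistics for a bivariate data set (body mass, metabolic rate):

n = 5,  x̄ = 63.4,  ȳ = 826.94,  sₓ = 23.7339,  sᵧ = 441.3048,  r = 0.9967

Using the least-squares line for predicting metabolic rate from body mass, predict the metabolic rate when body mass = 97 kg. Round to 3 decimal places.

b = r · sᵧ/sₓ = 0.9967 · 441.3048/23.7339 = 18.532500
a = ȳ − b·x̄ = 826.94 − 18.532500·63.4 = -348.020480
ŷ(97) = a + b·97 = -348.020480 + 18.532500·97 = 1449.631989

1449.632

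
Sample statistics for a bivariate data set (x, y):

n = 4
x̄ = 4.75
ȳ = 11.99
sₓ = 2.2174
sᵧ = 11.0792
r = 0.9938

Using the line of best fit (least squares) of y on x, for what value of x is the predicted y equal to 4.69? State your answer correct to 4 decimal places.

3.2799

b = r · sᵧ/sₓ = 0.9938 · 11.0792/2.2174 = 4.965504
a = ȳ − b·x̄ = 11.99 − 4.965504·4.75 = -11.596145
Set a + b·x = 4.69: x = (4.69 − (-11.596145)) / 4.965504 = 3.279857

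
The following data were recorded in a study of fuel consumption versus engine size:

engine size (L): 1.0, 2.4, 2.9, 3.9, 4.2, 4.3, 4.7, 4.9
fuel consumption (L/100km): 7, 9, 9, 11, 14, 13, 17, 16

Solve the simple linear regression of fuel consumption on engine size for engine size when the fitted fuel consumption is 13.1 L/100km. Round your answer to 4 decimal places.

n = 8, Σx = 28.3, Σy = 96, Σxy = 370.6, Σx² = 112.61
Sxx = Σx² − (Σx)²/n = 112.61 − 100.11125 = 12.49875
Sxy = Σxy − (Σx)(Σy)/n = 370.6 − 339.6 = 31
b = Sxy/Sxx = 31/12.49875 = 2.480248
a = ȳ − b·x̄ = 12 − 2.480248·3.5375 = 3.226123
Set a + b·x = 13.1: x = (13.1 − 3.226123) / 2.480248 = 3.981004

3.9810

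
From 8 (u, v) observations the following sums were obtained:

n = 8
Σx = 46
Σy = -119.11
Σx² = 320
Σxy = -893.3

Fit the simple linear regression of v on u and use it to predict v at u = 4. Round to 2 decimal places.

Sxx = Σx² − (Σx)²/n = 320 − 264.5 = 55.5
Sxy = Σxy − (Σx)(Σy)/n = -893.3 − (-684.8825) = -208.4175
b = Sxy/Sxx = -208.4175/55.5 = -3.755270
a = ȳ − b·x̄ = -14.88875 − (-3.755270)·5.75 = 6.704054
ŷ(4) = a + b·4 = 6.704054 + (-3.755270)·4 = -8.317027

-8.32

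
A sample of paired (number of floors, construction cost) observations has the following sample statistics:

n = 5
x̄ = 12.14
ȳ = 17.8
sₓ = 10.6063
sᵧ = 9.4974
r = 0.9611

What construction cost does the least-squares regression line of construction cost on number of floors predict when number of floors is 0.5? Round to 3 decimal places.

b = r · sᵧ/sₓ = 0.9611 · 9.4974/10.6063 = 0.860616
a = ȳ − b·x̄ = 17.8 − 0.860616·12.14 = 7.352122
ŷ(0.5) = a + b·0.5 = 7.352122 + 0.860616·0.5 = 7.782430

7.782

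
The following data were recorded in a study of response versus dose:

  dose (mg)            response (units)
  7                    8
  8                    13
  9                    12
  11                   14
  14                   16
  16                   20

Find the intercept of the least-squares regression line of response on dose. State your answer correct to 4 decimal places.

2.3103

n = 6, Σx = 65, Σy = 83, Σxy = 966, Σx² = 767
Sxx = Σx² − (Σx)²/n = 767 − 704.166667 = 62.833333
Sxy = Σxy − (Σx)(Σy)/n = 966 − 899.166667 = 66.833333
b = Sxy/Sxx = 66.833333/62.833333 = 1.063660
a = ȳ − b·x̄ = 13.833333 − 1.063660·10.833333 = 2.310345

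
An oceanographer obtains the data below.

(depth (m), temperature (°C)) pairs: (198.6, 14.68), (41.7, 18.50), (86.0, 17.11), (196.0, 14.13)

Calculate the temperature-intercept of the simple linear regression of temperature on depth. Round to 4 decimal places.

n = 4, Σx = 522.3, Σy = 64.42, Σxy = 7927.838, Σx² = 86992.85
Sxx = Σx² − (Σx)²/n = 86992.85 − 68199.3225 = 18793.5275
Sxy = Σxy − (Σx)(Σy)/n = 7927.838 − 8411.6415 = -483.8035
b = Sxy/Sxx = -483.8035/18793.5275 = -0.025743
a = ȳ − b·x̄ = 16.105 − (-0.025743)·130.575 = 19.466404

19.4664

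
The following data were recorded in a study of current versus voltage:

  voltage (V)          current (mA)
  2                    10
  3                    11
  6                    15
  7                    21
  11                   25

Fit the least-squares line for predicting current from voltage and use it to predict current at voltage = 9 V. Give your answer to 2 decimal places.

n = 5, Σx = 29, Σy = 82, Σxy = 565, Σx² = 219
Sxx = Σx² − (Σx)²/n = 219 − 168.2 = 50.8
Sxy = Σxy − (Σx)(Σy)/n = 565 − 475.6 = 89.4
b = Sxy/Sxx = 89.4/50.8 = 1.759843
a = ȳ − b·x̄ = 16.4 − 1.759843·5.8 = 6.192913
ŷ(9) = a + b·9 = 6.192913 + 1.759843·9 = 22.031496

22.03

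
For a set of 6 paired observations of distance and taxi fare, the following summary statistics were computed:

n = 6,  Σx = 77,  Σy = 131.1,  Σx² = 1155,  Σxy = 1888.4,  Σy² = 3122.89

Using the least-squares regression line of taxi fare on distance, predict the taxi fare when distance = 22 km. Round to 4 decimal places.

33.1659

Sxx = Σx² − (Σx)²/n = 1155 − 988.166667 = 166.833333
Sxy = Σxy − (Σx)(Σy)/n = 1888.4 − 1682.45 = 205.95
b = Sxy/Sxx = 205.95/166.833333 = 1.234466
a = ȳ − b·x̄ = 21.85 − 1.234466·12.833333 = 6.007692
ŷ(22) = a + b·22 = 6.007692 + 1.234466·22 = 33.165934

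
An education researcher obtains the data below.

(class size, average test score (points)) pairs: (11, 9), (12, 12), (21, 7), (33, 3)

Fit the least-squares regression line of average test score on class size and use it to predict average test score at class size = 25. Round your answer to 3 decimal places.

n = 4, Σx = 77, Σy = 31, Σxy = 489, Σx² = 1795
Sxx = Σx² − (Σx)²/n = 1795 − 1482.25 = 312.75
Sxy = Σxy − (Σx)(Σy)/n = 489 − 596.75 = -107.75
b = Sxy/Sxx = -107.75/312.75 = -0.344524
a = ȳ − b·x̄ = 7.75 − (-0.344524)·19.25 = 14.382094
ŷ(25) = a + b·25 = 14.382094 + (-0.344524)·25 = 5.768985

5.769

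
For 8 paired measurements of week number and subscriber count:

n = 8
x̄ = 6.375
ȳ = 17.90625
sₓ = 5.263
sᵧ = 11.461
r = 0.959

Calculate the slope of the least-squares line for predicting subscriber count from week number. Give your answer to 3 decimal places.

b = r · sᵧ/sₓ = 0.959 · 11.461/5.263 = 2.088371

2.088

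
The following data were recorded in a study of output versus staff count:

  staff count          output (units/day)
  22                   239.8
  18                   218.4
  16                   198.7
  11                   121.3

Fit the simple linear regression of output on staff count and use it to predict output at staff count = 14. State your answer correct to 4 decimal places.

n = 4, Σx = 67, Σy = 778.2, Σxy = 13720.3, Σx² = 1185
Sxx = Σx² − (Σx)²/n = 1185 − 1122.25 = 62.75
Sxy = Σxy − (Σx)(Σy)/n = 13720.3 − 13034.85 = 685.45
b = Sxy/Sxx = 685.45/62.75 = 10.923506
a = ȳ − b·x̄ = 194.55 − 10.923506·16.75 = 11.581275
ŷ(14) = a + b·14 = 11.581275 + 10.923506·14 = 164.510359

164.5104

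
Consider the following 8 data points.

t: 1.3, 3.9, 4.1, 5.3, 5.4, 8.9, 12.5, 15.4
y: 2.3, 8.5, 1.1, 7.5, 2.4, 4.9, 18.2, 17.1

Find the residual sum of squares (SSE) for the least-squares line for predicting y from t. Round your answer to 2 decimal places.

88.35

n = 8, Σx = 56.8, Σy = 62, Σxy = 627.81, Σx² = 563.58, Σy² = 788.42
Sxx = Σx² − (Σx)²/n = 563.58 − 403.28 = 160.3
Sxy = Σxy − (Σx)(Σy)/n = 627.81 − 440.2 = 187.61
Syy = Σy² − (Σy)²/n = 788.42 − 480.5 = 307.92
b = Sxy/Sxx = 187.61/160.3 = 1.170368
SSE = Syy − b·Sxy = 307.92 − 1.170368·187.61 = 88.347248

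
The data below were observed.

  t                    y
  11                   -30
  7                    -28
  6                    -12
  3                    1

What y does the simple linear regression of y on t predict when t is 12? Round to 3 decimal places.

-37.969

n = 4, Σx = 27, Σy = -69, Σxy = -595, Σx² = 215
Sxx = Σx² − (Σx)²/n = 215 − 182.25 = 32.75
Sxy = Σxy − (Σx)(Σy)/n = -595 − (-465.75) = -129.25
b = Sxy/Sxx = -129.25/32.75 = -3.946565
a = ȳ − b·x̄ = -17.25 − (-3.946565)·6.75 = 9.389313
ŷ(12) = a + b·12 = 9.389313 + (-3.946565)·12 = -37.969466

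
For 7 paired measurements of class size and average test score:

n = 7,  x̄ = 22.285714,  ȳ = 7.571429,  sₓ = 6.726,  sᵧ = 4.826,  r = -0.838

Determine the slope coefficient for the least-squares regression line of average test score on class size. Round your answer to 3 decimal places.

-0.601

b = r · sᵧ/sₓ = -0.838 · 4.826/6.726 = -0.601277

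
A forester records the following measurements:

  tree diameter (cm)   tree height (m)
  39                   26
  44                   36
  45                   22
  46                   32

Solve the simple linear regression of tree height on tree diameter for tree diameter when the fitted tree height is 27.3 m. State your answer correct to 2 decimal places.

39.98

n = 4, Σx = 174, Σy = 116, Σxy = 5060, Σx² = 7598
Sxx = Σx² − (Σx)²/n = 7598 − 7569 = 29
Sxy = Σxy − (Σx)(Σy)/n = 5060 − 5046 = 14
b = Sxy/Sxx = 14/29 = 0.482759
a = ȳ − b·x̄ = 29 − 0.482759·43.5 = 8
Set a + b·x = 27.3: x = (27.3 − 8) / 0.482759 = 39.978571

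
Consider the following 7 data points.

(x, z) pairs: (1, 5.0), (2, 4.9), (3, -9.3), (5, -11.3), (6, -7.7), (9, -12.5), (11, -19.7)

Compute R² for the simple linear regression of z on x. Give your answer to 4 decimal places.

n = 7, Σx = 37, Σy = -50.6, Σxy = -445, Σx² = 277, Σy² = 866.82
Sxx = Σx² − (Σx)²/n = 277 − 195.571429 = 81.428571
Sxy = Σxy − (Σx)(Σy)/n = -445 − (-267.457143) = -177.542857
Syy = Σy² − (Σy)²/n = 866.82 − 365.765714 = 501.054286
R² = Sxy²/(Sxx·Syy) = (-177.542857)²/(81.428571·501.054286) = 0.772582

0.7726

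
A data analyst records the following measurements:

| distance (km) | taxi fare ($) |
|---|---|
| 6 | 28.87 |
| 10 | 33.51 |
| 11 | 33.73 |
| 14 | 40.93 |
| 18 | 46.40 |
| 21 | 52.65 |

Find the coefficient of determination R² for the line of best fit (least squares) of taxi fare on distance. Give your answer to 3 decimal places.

0.983

n = 6, Σx = 80, Σy = 236.09, Σxy = 3393.22, Σx² = 1218, Σy² = 9694.3573
Sxx = Σx² − (Σx)²/n = 1218 − 1066.666667 = 151.333333
Sxy = Σxy − (Σx)(Σy)/n = 3393.22 − 3147.866667 = 245.353333
Syy = Σy² − (Σy)²/n = 9694.3573 − 9289.748017 = 404.609283
R² = Sxy²/(Sxx·Syy) = (245.353333)²/(151.333333·404.609283) = 0.983136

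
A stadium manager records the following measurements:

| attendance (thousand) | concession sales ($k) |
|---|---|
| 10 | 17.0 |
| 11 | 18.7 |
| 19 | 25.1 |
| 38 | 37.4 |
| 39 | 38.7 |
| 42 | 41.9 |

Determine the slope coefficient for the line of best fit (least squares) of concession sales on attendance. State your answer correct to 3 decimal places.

n = 6, Σx = 159, Σy = 178.8, Σxy = 5542.9, Σx² = 5311
Sxx = Σx² − (Σx)²/n = 5311 − 4213.5 = 1097.5
Sxy = Σxy − (Σx)(Σy)/n = 5542.9 − 4738.2 = 804.7
b = Sxy/Sxx = 804.7/1097.5 = 0.733212

0.733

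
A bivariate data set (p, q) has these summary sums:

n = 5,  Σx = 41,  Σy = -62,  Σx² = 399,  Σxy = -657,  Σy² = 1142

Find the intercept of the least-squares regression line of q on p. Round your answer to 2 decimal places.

7.00

Sxx = Σx² − (Σx)²/n = 399 − 336.2 = 62.8
Sxy = Σxy − (Σx)(Σy)/n = -657 − (-508.4) = -148.6
b = Sxy/Sxx = -148.6/62.8 = -2.366242
a = ȳ − b·x̄ = -12.4 − (-2.366242)·8.2 = 7.003185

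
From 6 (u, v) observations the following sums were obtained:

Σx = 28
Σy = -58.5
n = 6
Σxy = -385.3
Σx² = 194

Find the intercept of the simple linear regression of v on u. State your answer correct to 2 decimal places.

-1.48

Sxx = Σx² − (Σx)²/n = 194 − 130.666667 = 63.333333
Sxy = Σxy − (Σx)(Σy)/n = -385.3 − (-273) = -112.3
b = Sxy/Sxx = -112.3/63.333333 = -1.773158
a = ȳ − b·x̄ = -9.75 − (-1.773158)·4.666667 = -1.475263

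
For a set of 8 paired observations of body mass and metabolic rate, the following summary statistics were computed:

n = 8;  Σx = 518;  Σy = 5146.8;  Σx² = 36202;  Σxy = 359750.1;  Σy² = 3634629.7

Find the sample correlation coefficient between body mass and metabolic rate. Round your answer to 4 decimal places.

Sxx = Σx² − (Σx)²/n = 36202 − 33540.5 = 2661.5
Sxy = Σxy − (Σx)(Σy)/n = 359750.1 − 333255.3 = 26494.8
Syy = Σy² − (Σy)²/n = 3634629.7 − 3311193.78 = 323435.92
r = Sxy/√(Sxx·Syy) = 26494.8/√(860824701.08) = 26494.8/29339.814265 = 0.903032

0.9030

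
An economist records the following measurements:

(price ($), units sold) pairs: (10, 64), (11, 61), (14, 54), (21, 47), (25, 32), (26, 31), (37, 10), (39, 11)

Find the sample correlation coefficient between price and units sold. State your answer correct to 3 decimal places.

n = 8, Σx = 183, Σy = 310, Σxy = 5459, Σx² = 5049, Σy² = 15148
Sxx = Σx² − (Σx)²/n = 5049 − 4186.125 = 862.875
Sxy = Σxy − (Σx)(Σy)/n = 5459 − 7091.25 = -1632.25
Syy = Σy² − (Σy)²/n = 15148 − 12012.5 = 3135.5
r = Sxy/√(Sxx·Syy) = -1632.25/√(2705544.5625) = -1632.25/1644.853964 = -0.992337

-0.992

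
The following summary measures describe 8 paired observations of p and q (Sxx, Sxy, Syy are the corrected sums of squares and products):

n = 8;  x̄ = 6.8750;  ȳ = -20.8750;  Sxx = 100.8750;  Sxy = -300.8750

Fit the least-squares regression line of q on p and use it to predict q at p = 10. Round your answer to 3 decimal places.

b = Sxy/Sxx = -300.875/100.875 = -2.982652
a = ȳ − b·x̄ = -20.875 − (-2.982652)·6.875 = -0.369269
ŷ(10) = a + b·10 = -0.369269 + (-2.982652)·10 = -30.195787

-30.196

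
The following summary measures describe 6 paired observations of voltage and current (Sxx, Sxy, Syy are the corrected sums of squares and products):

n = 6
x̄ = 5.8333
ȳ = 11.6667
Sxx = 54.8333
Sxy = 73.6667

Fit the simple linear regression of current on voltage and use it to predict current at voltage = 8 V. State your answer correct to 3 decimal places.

b = Sxy/Sxx = 73.6667/54.8333 = 1.343466
a = ȳ − b·x̄ = 11.6667 − 1.343466·5.8333 = 3.829857
ŷ(8) = a + b·8 = 3.829857 + 1.343466·8 = 14.577589

14.578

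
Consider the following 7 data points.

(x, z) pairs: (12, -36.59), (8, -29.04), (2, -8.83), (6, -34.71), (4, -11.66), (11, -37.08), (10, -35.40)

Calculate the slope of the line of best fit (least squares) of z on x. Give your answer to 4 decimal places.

-2.8933

n = 7, Σx = 53, Σy = -193.31, Σxy = -1705.84, Σx² = 485
Sxx = Σx² − (Σx)²/n = 485 − 401.285714 = 83.714286
Sxy = Σxy − (Σx)(Σy)/n = -1705.84 − (-1463.632857) = -242.207143
b = Sxy/Sxx = -242.207143/83.714286 = -2.893259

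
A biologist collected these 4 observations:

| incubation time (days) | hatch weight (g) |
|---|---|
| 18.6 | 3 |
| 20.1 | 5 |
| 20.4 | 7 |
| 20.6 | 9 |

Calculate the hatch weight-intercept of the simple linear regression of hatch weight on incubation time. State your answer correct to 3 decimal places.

-44.872

n = 4, Σx = 79.7, Σy = 24, Σxy = 484.5, Σx² = 1590.49
Sxx = Σx² − (Σx)²/n = 1590.49 − 1588.0225 = 2.4675
Sxy = Σxy − (Σx)(Σy)/n = 484.5 − 478.2 = 6.3
b = Sxy/Sxx = 6.3/2.4675 = 2.553191
a = ȳ − b·x̄ = 6 − 2.553191·19.925 = -44.872340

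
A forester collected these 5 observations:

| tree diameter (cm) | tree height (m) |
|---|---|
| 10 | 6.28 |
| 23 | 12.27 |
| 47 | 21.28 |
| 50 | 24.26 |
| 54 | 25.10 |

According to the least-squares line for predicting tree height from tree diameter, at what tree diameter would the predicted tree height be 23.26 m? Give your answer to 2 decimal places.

n = 5, Σx = 184, Σy = 89.19, Σxy = 3913.57, Σx² = 8254
Sxx = Σx² − (Σx)²/n = 8254 − 6771.2 = 1482.8
Sxy = Σxy − (Σx)(Σy)/n = 3913.57 − 3282.192 = 631.378
b = Sxy/Sxx = 631.378/1482.8 = 0.425801
a = ȳ − b·x̄ = 17.838 − 0.425801·36.8 = 2.168516
Set a + b·x = 23.26: x = (23.26 − 2.168516) / 0.425801 = 49.533642

49.53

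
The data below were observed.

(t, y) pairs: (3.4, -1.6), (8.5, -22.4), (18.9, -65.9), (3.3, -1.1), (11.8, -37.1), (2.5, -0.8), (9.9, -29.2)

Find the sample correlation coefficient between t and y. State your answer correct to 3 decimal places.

-0.999

n = 7, Σx = 58.3, Σy = -158.1, Σxy = -2173.84, Σx² = 695.41, Σy² = 7078.03
Sxx = Σx² − (Σx)²/n = 695.41 − 485.555714 = 209.854286
Sxy = Σxy − (Σx)(Σy)/n = -2173.84 − (-1316.747143) = -857.092857
Syy = Σy² − (Σy)²/n = 7078.03 − 3570.801429 = 3507.228571
r = Sxy/√(Sxx·Syy) = -857.092857/√(736006.946694) = -857.092857/857.908472 = -0.999049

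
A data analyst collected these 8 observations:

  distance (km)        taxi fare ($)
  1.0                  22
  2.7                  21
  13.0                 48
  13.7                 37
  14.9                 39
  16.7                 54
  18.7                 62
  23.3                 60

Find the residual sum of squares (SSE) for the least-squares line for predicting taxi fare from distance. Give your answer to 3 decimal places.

233.922

n = 8, Σx = 104, Σy = 343, Σxy = 5249.9, Σx² = 1758.46, Σy² = 16479
Sxx = Σx² − (Σx)²/n = 1758.46 − 1352 = 406.46
Sxy = Σxy − (Σx)(Σy)/n = 5249.9 − 4459 = 790.9
Syy = Σy² − (Σy)²/n = 16479 − 14706.125 = 1772.875
b = Sxy/Sxx = 790.9/406.46 = 1.945825
SSE = Syy − b·Sxy = 1772.875 − 1.945825·790.9 = 233.922065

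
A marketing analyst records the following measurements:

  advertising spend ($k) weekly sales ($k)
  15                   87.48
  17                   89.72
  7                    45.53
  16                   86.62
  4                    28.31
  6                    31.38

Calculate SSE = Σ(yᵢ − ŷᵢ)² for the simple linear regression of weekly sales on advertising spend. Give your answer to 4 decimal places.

n = 6, Σx = 65, Σy = 369.04, Σxy = 4843.59, Σx² = 871, Σy² = 27064.5946
Sxx = Σx² − (Σx)²/n = 871 − 704.166667 = 166.833333
Sxy = Σxy − (Σx)(Σy)/n = 4843.59 − 3997.933333 = 845.656667
Syy = Σy² − (Σy)²/n = 27064.5946 − 22698.420267 = 4366.174333
b = Sxy/Sxx = 845.656667/166.833333 = 5.068871
SSE = Syy − b·Sxy = 4366.174333 − 5.068871·845.656667 = 79.649671

79.6497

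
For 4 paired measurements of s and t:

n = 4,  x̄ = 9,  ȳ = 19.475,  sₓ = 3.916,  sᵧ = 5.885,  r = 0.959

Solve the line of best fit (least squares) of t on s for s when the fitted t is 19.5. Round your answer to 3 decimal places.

b = r · sᵧ/sₓ = 0.959 · 5.885/3.916 = 1.441194
a = ȳ − b·x̄ = 19.475 − 1.441194·9 = 6.504256
Set a + b·x = 19.5: x = (19.5 − 6.504256) / 1.441194 = 9.017347

9.017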